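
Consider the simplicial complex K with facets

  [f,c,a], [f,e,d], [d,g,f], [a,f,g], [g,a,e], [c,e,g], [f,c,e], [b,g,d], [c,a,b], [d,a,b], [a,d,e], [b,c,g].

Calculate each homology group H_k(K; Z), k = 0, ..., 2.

H_0 = Z,  H_1 = Z_2,  H_2 = 0.

Take the total order a < b < c < d < e < f < g on the vertex set. Then K (dimension 2) consists of the simplices:

  0-simplices (7): a, b, c, d, e, f, g
  1-simplices (18): ab, ac, ad, ae, af, ag, bc, bd, bg, ce, cf, cg, de, df, dg, ef, eg, fg
  2-simplices (12): abc, abd, acf, ade, aeg, afg, bcg, bdg, cef, ceg, def, dfg

giving chain groups C_0 ≅ Z^7, C_1 ≅ Z^18, C_2 ≅ Z^12.

Boundary ∂_1: C_1 → C_0 sends each edge [p,q] (with p < q) to q − p. For instance
  ∂bg = g − b.
As a 7×18 matrix over Z this has rank 6, with invariant factors (1,1,1,1,1,1).

The boundary map ∂_2: C_2 → C_1 maps a triangle to the signed sum of its edges. For instance
  ∂cef = ef − cf + ce,
  ∂afg = fg − ag + af.
The resulting 18×12 matrix has rank 12, and its Smith normal form has invariant factors (1,1,1,1,1,1,1,1,1,1,1,2).

From H_k ≅ ker(∂_k) / im(∂_{k+1}) we obtain:

  H_0: rank C_0 − rank ∂_1 = 7 − 6 = 1, and the invariant factors of ∂_1 are all 1, so H_0 = Z.
  H_1: rank ker ∂_1 − rank ∂_2 = (18 − 6) − 12 = 0, and ∂_2 has invariant factor 2 > 1, so H_1 = Z_2.
  H_2: rank ker ∂_2 − rank ∂_3 = (12 − 12) − 0 = 0, and there is no ∂_3, so H_2 = 0.

As a check, the Euler characteristic is 7 − 18 + 12 = 1, which agrees with 1 − 0 + 0 = 1.
(K is a triangulation of the real projective plane RP^2.)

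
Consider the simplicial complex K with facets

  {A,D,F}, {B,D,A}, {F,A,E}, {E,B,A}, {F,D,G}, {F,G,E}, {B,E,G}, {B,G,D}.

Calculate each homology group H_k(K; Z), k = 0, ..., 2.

H_0 = Z,  H_1 = 0,  H_2 = Z.

Take the total order A < B < D < E < F < G on the vertex set. Then K (dimension 2) consists of the simplices:

  0-simplices (6): A, B, D, E, F, G
  1-simplices (12): AB, AD, AE, AF, BD, BE, BG, DF, DG, EF, EG, FG
  2-simplices (8): ABD, ABE, ADF, AEF, BDG, BEG, DFG, EFG

giving chain groups C_0 ≅ Z^6, C_1 ≅ Z^12, C_2 ≅ Z^8.

∂_1: C_1 → C_0 sends each edge [p,q] (with p < q) to q − p. For instance
  ∂AB = B − A.
This gives a 6×12 integer matrix of rank 5; reducing to Smith normal form yields diagonal entries (1,1,1,1,1).

The boundary map ∂_2: C_2 → C_1 acts by ∂[p,q,r] = [q,r] − [p,r] + [p,q]. For instance
  ∂ABD = BD − AD + AB,
  ∂EFG = FG − EG + EF.
The 12×8 boundary matrix has rank 7 and Smith normal form diag(1,1,1,1,1,1,1).

Computing H_k = (kernel of ∂_k) / (image of ∂_{k+1}):

  H_0: rank C_0 − rank ∂_1 = 6 − 5 = 1, and the invariant factors of ∂_1 are all 1, so H_0 ≅ Z.
  H_1: rank ker ∂_1 − rank ∂_2 = (12 − 5) − 7 = 0, and the invariant factors of ∂_2 are all 1, so H_1 ≅ 0.
  H_2: rank ker ∂_2 − rank ∂_3 = (8 − 7) − 0 = 1, and there is no ∂_3, so H_2 ≅ Z.

As a check, the Euler characteristic is 6 − 12 + 8 = 2, which agrees with 1 − 0 + 1 = 2.
(K is a triangulation of the 2-sphere S^2.)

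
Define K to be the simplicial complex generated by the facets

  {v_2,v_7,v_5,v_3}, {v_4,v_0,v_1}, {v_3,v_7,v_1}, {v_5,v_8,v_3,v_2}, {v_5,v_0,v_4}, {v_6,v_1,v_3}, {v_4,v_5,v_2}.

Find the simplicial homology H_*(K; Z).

Take the total order v_0 < v_1 < v_2 < v_3 < v_4 < v_5 < v_6 < v_7 < v_8 on the vertex set. Then K (dimension 3) consists of the simplices:

  0-simplices (9): [v_0], [v_1], [v_2], [v_3], [v_4], [v_5], [v_6], [v_7], [v_8]
  1-simplices (19): (19 of them)
  2-simplices (12): (12 of them)
  3-simplices (2): [v_2,v_3,v_5,v_7], [v_2,v_3,v_5,v_8]

so the chain groups are C_0 ≅ Z^9, C_1 ≅ Z^19, C_2 ≅ Z^12, C_3 ≅ Z^2.

∂_1: C_1 → C_0 sends each edge [p,q] (with p < q) to q − p. For instance
  ∂[v_2,v_5] = [v_5] − [v_2].
The 9×19 boundary matrix has rank 8 and Smith normal form diag(1,1,1,1,1,1,1,1).

Boundary ∂_2: C_2 → C_1 sends each 2-simplex [p,q,r] to [q,r] − [p,r] + [p,q]. For instance
  ∂[v_2,v_3,v_5] = [v_3,v_5] − [v_2,v_5] + [v_2,v_3],
  ∂[v_0,v_4,v_5] = [v_4,v_5] − [v_0,v_5] + [v_0,v_4].
The 19×12 boundary matrix has rank 10 and Smith normal form diag(1,1,1,1,1,1,1,1,1,1).

Boundary ∂_3: C_3 → C_2 sends each 3-simplex σ to the alternating sum Σ_i (−1)^i (σ with its i-th vertex removed). For instance
  ∂[v_2,v_3,v_5,v_7] = [v_3,v_5,v_7] − [v_2,v_5,v_7] + [v_2,v_3,v_7] − [v_2,v_3,v_5],
  ∂[v_2,v_3,v_5,v_8] = [v_3,v_5,v_8] − [v_2,v_5,v_8] + [v_2,v_3,v_8] − [v_2,v_3,v_5].
The 12×2 boundary matrix has rank 2 and Smith normal form diag(1,1).

Reading off H_k = ker ∂_k / im ∂_{k+1}:

  H_0: rank C_0 − rank ∂_1 = 9 − 8 = 1, and the invariant factors of ∂_1 are all 1, so H_0 ≅ Z.
  H_1: rank ker ∂_1 − rank ∂_2 = (19 − 8) − 10 = 1, and the invariant factors of ∂_2 are all 1, so H_1 ≅ Z.
  H_2: rank ker ∂_2 − rank ∂_3 = (12 − 10) − 2 = 0, and the invariant factors of ∂_3 are all 1, so H_2 ≅ 0.
  H_3: rank ker ∂_3 − rank ∂_4 = (2 − 2) − 0 = 0, and there is no ∂_4, so H_3 ≅ 0.

H_0 ≅ Z,  H_1 ≅ Z,  H_2 = 0,  H_3 = 0.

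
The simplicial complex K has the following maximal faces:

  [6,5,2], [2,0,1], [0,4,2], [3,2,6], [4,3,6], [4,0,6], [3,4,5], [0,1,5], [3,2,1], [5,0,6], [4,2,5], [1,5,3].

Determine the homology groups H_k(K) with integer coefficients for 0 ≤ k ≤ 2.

Take the total order 0 < 1 < 2 < 3 < 4 < 5 < 6 on the vertex set. Then K (dimension 2) consists of the simplices:

  0-simplices (7): [0], [1], [2], [3], [4], [5], [6]
  1-simplices (18): [0,1], [0,2], [0,4], [0,5], [0,6], [1,2], [1,3], [1,5], [2,3], [2,4], [2,5], [2,6], [3,4], [3,5], [3,6], [4,5], [4,6], [5,6]
  2-simplices (12): [0,1,2], [0,1,5], [0,2,4], [0,4,6], [0,5,6], [1,2,3], [1,3,5], [2,3,6], [2,4,5], [2,5,6], [3,4,5], [3,4,6]

giving chain groups C_0 ≅ Z^7, C_1 ≅ Z^18, C_2 ≅ Z^12.

Boundary ∂_1: C_1 → C_0 is given by ∂[p,q] = [q] − [p]. For instance
  ∂[3,4] = [4] − [3].
The resulting 7×18 matrix has rank 6, and its Smith normal form has invariant factors (1,1,1,1,1,1).

∂_2: C_2 → C_1 acts by ∂[p,q,r] = [q,r] − [p,r] + [p,q]. For instance
  ∂[1,2,3] = [2,3] − [1,3] + [1,2],
  ∂[0,1,2] = [1,2] − [0,2] + [0,1].
The resulting 18×12 matrix has rank 12, and its Smith normal form has invariant factors (1,1,1,1,1,1,1,1,1,1,1,2).

Computing H_k = (kernel of ∂_k) / (image of ∂_{k+1}):

  H_0: rank C_0 − rank ∂_1 = 7 − 6 = 1, and the invariant factors of ∂_1 are all 1, so H_0 ≅ Z.
  H_1: rank ker ∂_1 − rank ∂_2 = (18 − 6) − 12 = 0, and ∂_2 has invariant factor 2 > 1, so H_1 ≅ Z/2.
  H_2: rank ker ∂_2 − rank ∂_3 = (12 − 12) − 0 = 0, and there is no ∂_3, so H_2 ≅ 0.

H_0 = Z,  H_1 = Z/2,  H_2 = 0.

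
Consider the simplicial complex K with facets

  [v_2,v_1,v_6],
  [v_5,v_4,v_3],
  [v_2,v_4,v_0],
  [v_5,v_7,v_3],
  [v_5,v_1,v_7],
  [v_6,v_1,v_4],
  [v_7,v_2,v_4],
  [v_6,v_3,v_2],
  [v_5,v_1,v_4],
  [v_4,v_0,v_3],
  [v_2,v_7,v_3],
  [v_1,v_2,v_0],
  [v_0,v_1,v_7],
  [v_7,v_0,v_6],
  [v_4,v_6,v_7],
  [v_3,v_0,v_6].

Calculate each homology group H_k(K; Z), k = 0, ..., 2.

H_0 = Z,  H_1 = Z^2,  H_2 = Z.

Take the total order v_0 < v_1 < v_2 < v_3 < v_4 < v_5 < v_6 < v_7 on the vertex set. Then K (dimension 2) consists of the simplices:

  0-simplices (8): [v_0], [v_1], [v_2], [v_3], [v_4], [v_5], [v_6], [v_7]
  1-simplices (24): (24 of them)
  2-simplices (16): (16 of them)

Hence C_0 ≅ Z^8, C_1 ≅ Z^24, C_2 ≅ Z^16.

∂_1: C_1 → C_0 sends each edge [p,q] (with p < q) to q − p.
This gives a 8×24 integer matrix of rank 7; reducing to Smith normal form yields diagonal entries (1,1,1,1,1,1,1).

The boundary map ∂_2: C_2 → C_1 acts by ∂[p,q,r] = [q,r] − [p,r] + [p,q]. For instance
  ∂[v_0,v_2,v_4] = [v_2,v_4] − [v_0,v_4] + [v_0,v_2],
  ∂[v_2,v_3,v_6] = [v_3,v_6] − [v_2,v_6] + [v_2,v_3].
As a 24×16 matrix over Z this has rank 15, with invariant factors (1,1,1,1,1,1,1,1,1,1,1,1,1,1,1).

From H_k ≅ ker(∂_k) / im(∂_{k+1}) we obtain:

  H_0: rank C_0 − rank ∂_1 = 8 − 7 = 1, and the invariant factors of ∂_1 are all 1, so H_0 = Z.
  H_1: rank ker ∂_1 − rank ∂_2 = (24 − 7) − 15 = 2, and the invariant factors of ∂_2 are all 1, so H_1 = Z^2.
  H_2: rank ker ∂_2 − rank ∂_3 = (16 − 15) − 0 = 1, and there is no ∂_3, so H_2 = Z.

As a check, the Euler characteristic is 8 − 24 + 16 = 0, which agrees with 1 − 2 + 1 = 0.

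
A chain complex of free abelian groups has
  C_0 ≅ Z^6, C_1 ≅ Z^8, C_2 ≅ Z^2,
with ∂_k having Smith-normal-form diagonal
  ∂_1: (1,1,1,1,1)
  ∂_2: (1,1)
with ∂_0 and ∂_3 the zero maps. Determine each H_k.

H_0: b_0 = 6 − 0 − 5 = 1; torsion from ∂_1 factors > 1: none. So H_0 ≅ Z.
H_1: b_1 = 8 − 5 − 2 = 1; torsion from ∂_2 factors > 1: none. So H_1 ≅ Z.
H_2: b_2 = 2 − 2 − 0 = 0; torsion from ∂_3 factors > 1: none. So H_2 ≅ 0.

H_0 ≅ Z,  H_1 ≅ Z,  H_2 = 0.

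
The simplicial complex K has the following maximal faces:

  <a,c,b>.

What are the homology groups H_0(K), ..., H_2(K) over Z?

H_0 = Z,  H_1 = 0,  H_2 = 0.

We work with the vertex ordering a < b < c. The simplices of K, each written with vertices in increasing order, are:

  0-simplices (3): a, b, c
  1-simplices (3): ab, ac, bc
  2-simplices (1): abc

giving chain groups C_0 ≅ Z^3, C_1 ≅ Z^3, C_2 ≅ Z^1.

Boundary ∂_1: C_1 → C_0 maps an edge to its endpoints' difference, ∂[p,q] = q − p. For instance
  ∂ab = b − a.
The 3×3 boundary matrix has rank 2 and Smith normal form diag(1,1).

∂_2: C_2 → C_1 sends each 2-simplex [p,q,r] to [q,r] − [p,r] + [p,q]. For instance
  ∂abc = bc − ac + ab.
As a 3×1 matrix over Z this has rank 1, with invariant factors (1).

Now H_k = ker ∂_k / im ∂_{k+1}, so:

  H_0: rank C_0 − rank ∂_1 = 3 − 2 = 1, and the invariant factors of ∂_1 are all 1, so H_0 ≅ Z.
  H_1: rank ker ∂_1 − rank ∂_2 = (3 − 2) − 1 = 0, and the invariant factors of ∂_2 are all 1, so H_1 ≅ 0.
  H_2: rank ker ∂_2 − rank ∂_3 = (1 − 1) − 0 = 0, and there is no ∂_3, so H_2 ≅ 0.

As a check, the Euler characteristic is 3 − 3 + 1 = 1, which agrees with 1 − 0 + 0 = 1.
(K is a triangulation of the 2-simplex.)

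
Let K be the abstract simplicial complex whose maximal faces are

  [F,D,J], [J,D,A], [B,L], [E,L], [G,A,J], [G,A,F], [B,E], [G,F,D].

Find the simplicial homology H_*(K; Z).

H_0 = Z^2,  H_1 = Z^2,  H_2 = 0.

Order the vertices as A < B < D < E < F < G < J < L. Listing each simplex with vertices in this order, K has dimension 2 with simplices:

  0-simplices (8): A, B, D, E, F, G, J, L
  1-simplices (13): AD, AF, AG, AJ, BE, BL, DF, DG, DJ, EL, FG, FJ, GJ
  2-simplices (5): ADJ, AFG, AGJ, DFG, DFJ

so the chain groups are C_0 ≅ Z^8, C_1 ≅ Z^13, C_2 ≅ Z^5.

∂_1: C_1 → C_0 maps an edge to its endpoints' difference, ∂[p,q] = q − p. For instance
  ∂FG = G − F.
As a 8×13 matrix over Z this has rank 6, with invariant factors (1,1,1,1,1,1).

∂_2: C_2 → C_1 acts by ∂[p,q,r] = [q,r] − [p,r] + [p,q]. For instance
  ∂AGJ = GJ − AJ + AG,
  ∂ADJ = DJ − AJ + AD.
This gives a 13×5 integer matrix of rank 5; reducing to Smith normal form yields diagonal entries (1,1,1,1,1).

Now H_k = ker ∂_k / im ∂_{k+1}, so:

  H_0: rank C_0 − rank ∂_1 = 8 − 6 = 2, and the invariant factors of ∂_1 are all 1, so H_0 ≅ Z^2.
  H_1: rank ker ∂_1 − rank ∂_2 = (13 − 6) − 5 = 2, and the invariant factors of ∂_2 are all 1, so H_1 ≅ Z^2.
  H_2: rank ker ∂_2 − rank ∂_3 = (5 − 5) − 0 = 0, and there is no ∂_3, so H_2 ≅ 0.

As a check, the Euler characteristic is 8 − 13 + 5 = 0, which agrees with 2 − 2 + 0 = 0.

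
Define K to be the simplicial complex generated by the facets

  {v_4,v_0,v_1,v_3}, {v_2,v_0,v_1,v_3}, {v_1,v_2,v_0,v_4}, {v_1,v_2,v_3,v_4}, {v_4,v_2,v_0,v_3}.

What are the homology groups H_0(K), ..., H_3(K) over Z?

We work with the vertex ordering v_0 < v_1 < v_2 < v_3 < v_4. The simplices of K, each written with vertices in increasing order, are:

  0-simplices (5): [v_0], [v_1], [v_2], [v_3], [v_4]
  1-simplices (10): [v_0,v_1], [v_0,v_2], [v_0,v_3], [v_0,v_4], [v_1,v_2], [v_1,v_3], [v_1,v_4], [v_2,v_3], [v_2,v_4], [v_3,v_4]
  2-simplices (10): [v_0,v_1,v_2], [v_0,v_1,v_3], [v_0,v_1,v_4], [v_0,v_2,v_3], [v_0,v_2,v_4], [v_0,v_3,v_4], [v_1,v_2,v_3], [v_1,v_2,v_4], [v_1,v_3,v_4], [v_2,v_3,v_4]
  3-simplices (5): [v_0,v_1,v_2,v_3], [v_0,v_1,v_2,v_4], [v_0,v_1,v_3,v_4], [v_0,v_2,v_3,v_4], [v_1,v_2,v_3,v_4]

Hence C_0 ≅ Z^5, C_1 ≅ Z^10, C_2 ≅ Z^10, C_3 ≅ Z^5.

∂_1: C_1 → C_0 is given by ∂[p,q] = [q] − [p].
The 5×10 boundary matrix has rank 4 and Smith normal form diag(1,1,1,1).

The boundary map ∂_2: C_2 → C_1 sends each 2-simplex [p,q,r] to [q,r] − [p,r] + [p,q]. For instance
  ∂[v_0,v_1,v_4] = [v_1,v_4] − [v_0,v_4] + [v_0,v_1],
  ∂[v_0,v_1,v_3] = [v_1,v_3] − [v_0,v_3] + [v_0,v_1].
This gives a 10×10 integer matrix of rank 6; reducing to Smith normal form yields diagonal entries (1,1,1,1,1,1).

The boundary map ∂_3: C_3 → C_2 sends each 3-simplex σ to the alternating sum Σ_i (−1)^i (σ with its i-th vertex removed). For instance
  ∂[v_1,v_2,v_3,v_4] = [v_2,v_3,v_4] − [v_1,v_3,v_4] + [v_1,v_2,v_4] − [v_1,v_2,v_3],
  ∂[v_0,v_1,v_2,v_3] = [v_1,v_2,v_3] − [v_0,v_2,v_3] + [v_0,v_1,v_3] − [v_0,v_1,v_2].
This gives a 10×5 integer matrix of rank 4; reducing to Smith normal form yields diagonal entries (1,1,1,1).

Reading off H_k = ker ∂_k / im ∂_{k+1}:

  H_0: rank C_0 − rank ∂_1 = 5 − 4 = 1, and the invariant factors of ∂_1 are all 1, so H_0 = Z.
  H_1: rank ker ∂_1 − rank ∂_2 = (10 − 4) − 6 = 0, and the invariant factors of ∂_2 are all 1, so H_1 = 0.
  H_2: rank ker ∂_2 − rank ∂_3 = (10 − 6) − 4 = 0, and the invariant factors of ∂_3 are all 1, so H_2 = 0.
  H_3: rank ker ∂_3 − rank ∂_4 = (5 − 4) − 0 = 1, and there is no ∂_4, so H_3 = Z.

As a check, the Euler characteristic is 5 − 10 + 10 − 5 = 0, which agrees with 1 − 0 + 0 − 1 = 0.

H_0 ≅ Z,  H_1 = 0,  H_2 = 0,  H_3 ≅ Z.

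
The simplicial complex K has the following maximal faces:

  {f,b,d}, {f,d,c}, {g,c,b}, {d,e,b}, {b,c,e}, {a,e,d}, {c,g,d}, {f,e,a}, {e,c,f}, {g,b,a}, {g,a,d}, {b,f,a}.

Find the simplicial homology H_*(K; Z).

H_0 ≅ Z,  H_1 ≅ Z/2,  H_2 = 0.

Take the total order a < b < c < d < e < f < g on the vertex set. Then K (dimension 2) consists of the simplices:

  0-simplices (7): a, b, c, d, e, f, g
  1-simplices (18): ab, ad, ae, af, ag, bc, bd, be, bf, bg, cd, ce, cf, cg, de, df, dg, ef
  2-simplices (12): abf, abg, ade, adg, aef, bce, bcg, bde, bdf, cdf, cdg, cef

Hence C_0 ≅ Z^7, C_1 ≅ Z^18, C_2 ≅ Z^12.

The boundary map ∂_1: C_1 → C_0 is given by ∂[p,q] = [q] − [p]. For instance
  ∂bc = c − b.
As a 7×18 matrix over Z this has rank 6, with invariant factors (1,1,1,1,1,1).

∂_2: C_2 → C_1 sends each 2-simplex [p,q,r] to [q,r] − [p,r] + [p,q]. For instance
  ∂bdf = df − bf + bd,
  ∂abg = bg − ag + ab.
As a 18×12 matrix over Z this has rank 12, with invariant factors (1,1,1,1,1,1,1,1,1,1,1,2).

From H_k ≅ ker(∂_k) / im(∂_{k+1}) we obtain:

  H_0: rank C_0 − rank ∂_1 = 7 − 6 = 1, and the invariant factors of ∂_1 are all 1, so H_0 ≅ Z.
  H_1: rank ker ∂_1 − rank ∂_2 = (18 − 6) − 12 = 0, and ∂_2 has invariant factor 2 > 1, so H_1 ≅ Z/2.
  H_2: rank ker ∂_2 − rank ∂_3 = (12 − 12) − 0 = 0, and there is no ∂_3, so H_2 ≅ 0.

As a check, the Euler characteristic is 7 − 18 + 12 = 1, which agrees with 1 − 0 + 0 = 1.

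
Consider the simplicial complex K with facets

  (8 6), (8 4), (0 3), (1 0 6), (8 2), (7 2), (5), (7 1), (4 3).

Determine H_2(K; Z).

Order the vertices as 0 < 1 < 2 < 3 < 4 < 5 < 6 < 7 < 8. Listing each simplex with vertices in this order, K has dimension 2 with simplices:

  0-simplices (9): [0], [1], [2], [3], [4], [5], [6], [7], [8]
  1-simplices (10): [0,1], [0,3], [0,6], [1,6], [1,7], [2,7], [2,8], [3,4], [4,8], [6,8]
  2-simplices (1): [0,1,6]

so the chain groups are C_0 ≅ Z^9, C_1 ≅ Z^10, C_2 ≅ Z^1.

Boundary ∂_1: C_1 → C_0 sends each edge [p,q] (with p < q) to q − p.
The 9×10 boundary matrix has rank 7 and Smith normal form diag(1,1,1,1,1,1,1).

The boundary map ∂_2: C_2 → C_1 sends each 2-simplex [p,q,r] to [q,r] − [p,r] + [p,q]. For instance
  ∂[0,1,6] = [1,6] − [0,6] + [0,1].
As a 10×1 matrix over Z this has rank 1, with invariant factors (1).

From H_k ≅ ker(∂_k) / im(∂_{k+1}) we obtain:

  H_2: rank ker ∂_2 − rank ∂_3 = (1 − 1) − 0 = 0, and there is no ∂_3, so H_2 ≅ 0.

H_2 ≅ 0.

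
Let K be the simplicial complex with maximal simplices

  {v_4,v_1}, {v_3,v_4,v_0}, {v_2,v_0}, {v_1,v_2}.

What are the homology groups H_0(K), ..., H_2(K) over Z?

Take the total order v_0 < v_1 < v_2 < v_3 < v_4 on the vertex set. Then K (dimension 2) consists of the simplices:

  0-simplices (5): [v_0], [v_1], [v_2], [v_3], [v_4]
  1-simplices (6): [v_0,v_2], [v_0,v_3], [v_0,v_4], [v_1,v_2], [v_1,v_4], [v_3,v_4]
  2-simplices (1): [v_0,v_3,v_4]

giving chain groups C_0 ≅ Z^5, C_1 ≅ Z^6, C_2 ≅ Z^1.

Boundary ∂_1: C_1 → C_0 maps an edge to its endpoints' difference, ∂[p,q] = q − p.
The 5×6 boundary matrix has rank 4 and Smith normal form diag(1,1,1,1).

Boundary ∂_2: C_2 → C_1 maps a triangle to the signed sum of its edges. For instance
  ∂[v_0,v_3,v_4] = [v_3,v_4] − [v_0,v_4] + [v_0,v_3].
The 6×1 boundary matrix has rank 1 and Smith normal form diag(1).

Now H_k = ker ∂_k / im ∂_{k+1}, so:

  H_0: rank C_0 − rank ∂_1 = 5 − 4 = 1, and the invariant factors of ∂_1 are all 1, so H_0 = Z.
  H_1: rank ker ∂_1 − rank ∂_2 = (6 − 4) − 1 = 1, and the invariant factors of ∂_2 are all 1, so H_1 = Z.
  H_2: rank ker ∂_2 − rank ∂_3 = (1 − 1) − 0 = 0, and there is no ∂_3, so H_2 = 0.

H_0 = Z,  H_1 = Z,  H_2 = 0.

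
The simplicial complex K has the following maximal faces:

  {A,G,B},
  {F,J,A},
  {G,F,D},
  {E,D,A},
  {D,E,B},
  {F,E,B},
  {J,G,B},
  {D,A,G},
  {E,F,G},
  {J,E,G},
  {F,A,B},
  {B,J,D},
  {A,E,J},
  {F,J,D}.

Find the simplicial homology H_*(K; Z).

Fix the vertex order A < B < D < E < F < G < J and write every simplex with vertices in increasing order. Then dim K = 2 and the simplices of K are:

  0-simplices (7): A, B, D, E, F, G, J
  1-simplices (21): AB, AD, AE, AF, AG, AJ, BD, BE, BF, BG, BJ, DE, DF, DG, DJ, EF, EG, EJ, FG, FJ, GJ
  2-simplices (14): ABF, ABG, ADE, ADG, AEJ, AFJ, BDE, BDJ, BEF, BGJ, DFG, DFJ, EFG, EGJ

Hence C_0 ≅ Z^7, C_1 ≅ Z^21, C_2 ≅ Z^14.

Boundary ∂_1: C_1 → C_0 is given by ∂[p,q] = [q] − [p].
This gives a 7×21 integer matrix of rank 6; reducing to Smith normal form yields diagonal entries (1,1,1,1,1,1).

∂_2: C_2 → C_1 maps a triangle to the signed sum of its edges. For instance
  ∂DFJ = FJ − DJ + DF,
  ∂ABF = BF − AF + AB.
As a 21×14 matrix over Z this has rank 13, with invariant factors (1,1,1,1,1,1,1,1,1,1,1,1,1).

Computing H_k = (kernel of ∂_k) / (image of ∂_{k+1}):

  H_0: rank C_0 − rank ∂_1 = 7 − 6 = 1, and the invariant factors of ∂_1 are all 1, so H_0 ≅ Z.
  H_1: rank ker ∂_1 − rank ∂_2 = (21 − 6) − 13 = 2, and the invariant factors of ∂_2 are all 1, so H_1 ≅ Z^2.
  H_2: rank ker ∂_2 − rank ∂_3 = (14 − 13) − 0 = 1, and there is no ∂_3, so H_2 ≅ Z.

H_0 ≅ Z,  H_1 ≅ Z^2,  H_2 ≅ Z.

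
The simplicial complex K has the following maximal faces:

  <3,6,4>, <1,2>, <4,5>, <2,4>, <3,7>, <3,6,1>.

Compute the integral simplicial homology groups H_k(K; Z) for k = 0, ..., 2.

H_0 ≅ Z,  H_1 ≅ Z,  H_2 = 0.

Fix the vertex order 1 < 2 < 3 < 4 < 5 < 6 < 7 and write every simplex with vertices in increasing order. Then dim K = 2 and the simplices of K are:

  0-simplices (7): [1], [2], [3], [4], [5], [6], [7]
  1-simplices (9): [1,2], [1,3], [1,6], [2,4], [3,4], [3,6], [3,7], [4,5], [4,6]
  2-simplices (2): [1,3,6], [3,4,6]

so the chain groups are C_0 ≅ Z^7, C_1 ≅ Z^9, C_2 ≅ Z^2.

The boundary map ∂_1: C_1 → C_0 is given by ∂[p,q] = [q] − [p]. For instance
  ∂[4,6] = [6] − [4].
The 7×9 boundary matrix has rank 6 and Smith normal form diag(1,1,1,1,1,1).

∂_2: C_2 → C_1 acts by ∂[p,q,r] = [q,r] − [p,r] + [p,q]. For instance
  ∂[3,4,6] = [4,6] − [3,6] + [3,4],
  ∂[1,3,6] = [3,6] − [1,6] + [1,3].
The 9×2 boundary matrix has rank 2 and Smith normal form diag(1,1).

Reading off H_k = ker ∂_k / im ∂_{k+1}:

  H_0: rank C_0 − rank ∂_1 = 7 − 6 = 1, and the invariant factors of ∂_1 are all 1, so H_0 = Z.
  H_1: rank ker ∂_1 − rank ∂_2 = (9 − 6) − 2 = 1, and the invariant factors of ∂_2 are all 1, so H_1 = Z.
  H_2: rank ker ∂_2 − rank ∂_3 = (2 − 2) − 0 = 0, and there is no ∂_3, so H_2 = 0.

As a check, the Euler characteristic is 7 − 9 + 2 = 0, which agrees with 1 − 1 + 0 = 0.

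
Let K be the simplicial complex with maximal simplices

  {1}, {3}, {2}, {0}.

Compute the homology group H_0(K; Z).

Take the total order 0 < 1 < 2 < 3 on the vertex set. Then K (dimension 0) consists of the simplices:

  0-simplices (4): [0], [1], [2], [3]

giving chain groups C_0 ≅ Z^4.

Now H_k = ker ∂_k / im ∂_{k+1}, so:

  H_0: rank C_0 − rank ∂_1 = 4 − 0 = 4, and there is no ∂_1, so H_0 = Z^4.

H_0 ≅ Z^4.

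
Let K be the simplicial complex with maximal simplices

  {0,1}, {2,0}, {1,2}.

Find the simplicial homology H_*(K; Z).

H_0 ≅ Z,  H_1 ≅ Z.

Fix the vertex order 0 < 1 < 2 and write every simplex with vertices in increasing order. Then dim K = 1 and the simplices of K are:

  0-simplices (3): [0], [1], [2]
  1-simplices (3): [0,1], [0,2], [1,2]

Hence C_0 ≅ Z^3, C_1 ≅ Z^3.

Boundary ∂_1: C_1 → C_0 sends each edge [p,q] (with p < q) to q − p. For instance
  ∂[1,2] = [2] − [1].
As a 3×3 matrix over Z this has rank 2, with invariant factors (1,1).

From H_k ≅ ker(∂_k) / im(∂_{k+1}) we obtain:

  H_0: rank C_0 − rank ∂_1 = 3 − 2 = 1, and the invariant factors of ∂_1 are all 1, so H_0 ≅ Z.
  H_1: rank ker ∂_1 − rank ∂_2 = (3 − 2) − 0 = 1, and there is no ∂_2, so H_1 ≅ Z.

As a check, the Euler characteristic is 3 − 3 = 0, which agrees with 1 − 1 = 0.
(K is a triangulation of the circle S^1.)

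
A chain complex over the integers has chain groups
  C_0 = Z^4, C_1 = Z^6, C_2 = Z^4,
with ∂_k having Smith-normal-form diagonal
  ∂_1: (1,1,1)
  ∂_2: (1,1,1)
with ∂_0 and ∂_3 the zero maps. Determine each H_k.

H_0: b_0 = 4 − 0 − 3 = 1; torsion from ∂_1 factors > 1: none. So H_0 ≅ Z.
H_1: b_1 = 6 − 3 − 3 = 0; torsion from ∂_2 factors > 1: none. So H_1 ≅ 0.
H_2: b_2 = 4 − 3 − 0 = 1; torsion from ∂_3 factors > 1: none. So H_2 ≅ Z.

H_0 ≅ Z,  H_1 = 0,  H_2 ≅ Z.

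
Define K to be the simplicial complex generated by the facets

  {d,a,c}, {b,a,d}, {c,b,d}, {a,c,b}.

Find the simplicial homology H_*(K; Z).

H_0 = Z,  H_1 = 0,  H_2 = Z.

Order the vertices as a < b < c < d. Listing each simplex with vertices in this order, K has dimension 2 with simplices:

  0-simplices (4): a, b, c, d
  1-simplices (6): ab, ac, ad, bc, bd, cd
  2-simplices (4): abc, abd, acd, bcd

Hence C_0 ≅ Z^4, C_1 ≅ Z^6, C_2 ≅ Z^4.

The boundary map ∂_1: C_1 → C_0 sends each edge [p,q] (with p < q) to q − p. For instance
  ∂bd = d − b.
The resulting 4×6 matrix has rank 3, and its Smith normal form has invariant factors (1,1,1).

The boundary map ∂_2: C_2 → C_1 sends each 2-simplex [p,q,r] to [q,r] − [p,r] + [p,q]. For instance
  ∂abd = bd − ad + ab,
  ∂bcd = cd − bd + bc.
This gives a 6×4 integer matrix of rank 3; reducing to Smith normal form yields diagonal entries (1,1,1).

Now H_k = ker ∂_k / im ∂_{k+1}, so:

  H_0: rank C_0 − rank ∂_1 = 4 − 3 = 1, and the invariant factors of ∂_1 are all 1, so H_0 = Z.
  H_1: rank ker ∂_1 − rank ∂_2 = (6 − 3) − 3 = 0, and the invariant factors of ∂_2 are all 1, so H_1 = 0.
  H_2: rank ker ∂_2 − rank ∂_3 = (4 − 3) − 0 = 1, and there is no ∂_3, so H_2 = Z.

(K is a triangulation of the 2-sphere S^2.)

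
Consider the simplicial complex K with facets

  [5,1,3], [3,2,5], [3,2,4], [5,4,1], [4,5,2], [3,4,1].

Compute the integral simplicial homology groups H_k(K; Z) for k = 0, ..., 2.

H_0 ≅ Z,  H_1 = 0,  H_2 ≅ Z.

K has 5 vertices, 9 edges, 6 triangles.
rank ∂_0 = 0, rank ∂_1 = 4 ⇒ b_0 = 5 − 0 − 4 = 1; all invariant factors of ∂_1 are 1 so no torsion. So H_0 = Z.
rank ∂_1 = 4, rank ∂_2 = 5 ⇒ b_1 = 9 − 4 − 5 = 0; all invariant factors of ∂_2 are 1 so no torsion. So H_1 = 0.
rank ∂_2 = 5, rank ∂_3 = 0 ⇒ b_2 = 6 − 5 − 0 = 1. So H_2 = Z.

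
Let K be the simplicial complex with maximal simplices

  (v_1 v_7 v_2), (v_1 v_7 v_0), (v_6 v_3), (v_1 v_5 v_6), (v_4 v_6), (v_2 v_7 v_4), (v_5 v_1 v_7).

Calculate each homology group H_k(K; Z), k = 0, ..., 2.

H_0 = Z,  H_1 = Z,  H_2 = 0.

Take the total order v_0 < v_1 < v_2 < v_3 < v_4 < v_5 < v_6 < v_7 on the vertex set. Then K (dimension 2) consists of the simplices:

  0-simplices (8): [v_0], [v_1], [v_2], [v_3], [v_4], [v_5], [v_6], [v_7]
  1-simplices (13): [v_0,v_1], [v_0,v_7], [v_1,v_2], [v_1,v_5], [v_1,v_6], [v_1,v_7], [v_2,v_4], [v_2,v_7], [v_3,v_6], [v_4,v_6], [v_4,v_7], [v_5,v_6], [v_5,v_7]
  2-simplices (5): [v_0,v_1,v_7], [v_1,v_2,v_7], [v_1,v_5,v_6], [v_1,v_5,v_7], [v_2,v_4,v_7]

giving chain groups C_0 ≅ Z^8, C_1 ≅ Z^13, C_2 ≅ Z^5.

∂_1: C_1 → C_0 sends each edge [p,q] (with p < q) to q − p.
The 8×13 boundary matrix has rank 7 and Smith normal form diag(1,1,1,1,1,1,1).

∂_2: C_2 → C_1 sends each 2-simplex [p,q,r] to [q,r] − [p,r] + [p,q]. For instance
  ∂[v_1,v_5,v_6] = [v_5,v_6] − [v_1,v_6] + [v_1,v_5],
  ∂[v_2,v_4,v_7] = [v_4,v_7] − [v_2,v_7] + [v_2,v_4].
The 13×5 boundary matrix has rank 5 and Smith normal form diag(1,1,1,1,1).

Reading off H_k = ker ∂_k / im ∂_{k+1}:

  H_0: rank C_0 − rank ∂_1 = 8 − 7 = 1, and the invariant factors of ∂_1 are all 1, so H_0 ≅ Z.
  H_1: rank ker ∂_1 − rank ∂_2 = (13 − 7) − 5 = 1, and the invariant factors of ∂_2 are all 1, so H_1 ≅ Z.
  H_2: rank ker ∂_2 − rank ∂_3 = (5 − 5) − 0 = 0, and there is no ∂_3, so H_2 ≅ 0.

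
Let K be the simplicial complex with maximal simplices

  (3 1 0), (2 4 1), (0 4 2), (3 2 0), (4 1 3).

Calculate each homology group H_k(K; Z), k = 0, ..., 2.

H_0 = Z,  H_1 = Z,  H_2 = 0.

Order the vertices as 0 < 1 < 2 < 3 < 4. Listing each simplex with vertices in this order, K has dimension 2 with simplices:

  0-simplices (5): [0], [1], [2], [3], [4]
  1-simplices (10): [0,1], [0,2], [0,3], [0,4], [1,2], [1,3], [1,4], [2,3], [2,4], [3,4]
  2-simplices (5): [0,1,3], [0,2,3], [0,2,4], [1,2,4], [1,3,4]

so the chain groups are C_0 ≅ Z^5, C_1 ≅ Z^10, C_2 ≅ Z^5.

∂_1: C_1 → C_0 maps an edge to its endpoints' difference, ∂[p,q] = q − p.
The resulting 5×10 matrix has rank 4, and its Smith normal form has invariant factors (1,1,1,1).

The boundary map ∂_2: C_2 → C_1 maps a triangle to the signed sum of its edges. For instance
  ∂[1,3,4] = [3,4] − [1,4] + [1,3],
  ∂[0,2,3] = [2,3] − [0,3] + [0,2].
The resulting 10×5 matrix has rank 5, and its Smith normal form has invariant factors (1,1,1,1,1).

Now H_k = ker ∂_k / im ∂_{k+1}, so:

  H_0: rank C_0 − rank ∂_1 = 5 − 4 = 1, and the invariant factors of ∂_1 are all 1, so H_0 ≅ Z.
  H_1: rank ker ∂_1 − rank ∂_2 = (10 − 4) − 5 = 1, and the invariant factors of ∂_2 are all 1, so H_1 ≅ Z.
  H_2: rank ker ∂_2 − rank ∂_3 = (5 − 5) − 0 = 0, and there is no ∂_3, so H_2 ≅ 0.

(K is a triangulation of the Möbius band.)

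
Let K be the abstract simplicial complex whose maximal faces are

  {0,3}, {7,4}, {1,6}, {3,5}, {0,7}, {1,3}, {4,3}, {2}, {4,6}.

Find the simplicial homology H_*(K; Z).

Order the vertices as 0 < 1 < 2 < 3 < 4 < 5 < 6 < 7. Listing each simplex with vertices in this order, K has dimension 1 with simplices:

  0-simplices (8): [0], [1], [2], [3], [4], [5], [6], [7]
  1-simplices (8): [0,3], [0,7], [1,3], [1,6], [3,4], [3,5], [4,6], [4,7]

so the chain groups are C_0 ≅ Z^8, C_1 ≅ Z^8.

Boundary ∂_1: C_1 → C_0 maps an edge to its endpoints' difference, ∂[p,q] = q − p. For instance
  ∂[3,5] = [5] − [3].
As a 8×8 matrix over Z this has rank 6, with invariant factors (1,1,1,1,1,1).

Reading off H_k = ker ∂_k / im ∂_{k+1}:

  H_0: rank C_0 − rank ∂_1 = 8 − 6 = 2, and the invariant factors of ∂_1 are all 1, so H_0 ≅ Z^2.
  H_1: rank ker ∂_1 − rank ∂_2 = (8 − 6) − 0 = 2, and there is no ∂_2, so H_1 ≅ Z^2.

As a check, the Euler characteristic is 8 − 8 = 0, which agrees with 2 − 2 = 0.

H_0 = Z^2,  H_1 = Z^2.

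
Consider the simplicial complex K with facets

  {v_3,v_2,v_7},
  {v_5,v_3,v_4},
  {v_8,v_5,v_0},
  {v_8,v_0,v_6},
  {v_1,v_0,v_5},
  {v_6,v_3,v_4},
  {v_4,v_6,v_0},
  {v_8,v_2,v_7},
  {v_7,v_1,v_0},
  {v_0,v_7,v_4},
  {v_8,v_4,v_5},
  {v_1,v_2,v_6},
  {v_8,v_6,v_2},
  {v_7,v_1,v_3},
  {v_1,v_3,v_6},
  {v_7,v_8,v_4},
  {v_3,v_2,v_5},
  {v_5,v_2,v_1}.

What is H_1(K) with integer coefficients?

K has 9 vertices, 27 edges, 18 triangles.
rank ∂_1 = 8, rank ∂_2 = 18 ⇒ b_1 = 27 − 8 − 18 = 1; ∂_2 has invariant factor(s) [2] giving torsion. So H_1 = Z ⊕ Z/2Z.

H_1 = Z ⊕ Z/2Z.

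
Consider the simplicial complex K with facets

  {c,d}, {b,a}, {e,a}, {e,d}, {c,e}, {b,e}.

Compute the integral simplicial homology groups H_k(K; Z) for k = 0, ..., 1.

Take the total order a < b < c < d < e on the vertex set. Then K (dimension 1) consists of the simplices:

  0-simplices (5): a, b, c, d, e
  1-simplices (6): ab, ae, be, cd, ce, de

giving chain groups C_0 ≅ Z^5, C_1 ≅ Z^6.

The boundary map ∂_1: C_1 → C_0 sends each edge [p,q] (with p < q) to q − p.
The 5×6 boundary matrix has rank 4 and Smith normal form diag(1,1,1,1).

Now H_k = ker ∂_k / im ∂_{k+1}, so:

  H_0: rank C_0 − rank ∂_1 = 5 − 4 = 1, and the invariant factors of ∂_1 are all 1, so H_0 = Z.
  H_1: rank ker ∂_1 − rank ∂_2 = (6 − 4) − 0 = 2, and there is no ∂_2, so H_1 = Z^2.

(K is a triangulation of a wedge of 2 circles.)

H_0 ≅ Z,  H_1 ≅ Z^2.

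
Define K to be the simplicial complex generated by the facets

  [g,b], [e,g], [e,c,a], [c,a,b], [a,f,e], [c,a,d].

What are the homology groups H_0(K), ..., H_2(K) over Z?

H_0 ≅ Z,  H_1 ≅ Z,  H_2 = 0.

We work with the vertex ordering a < b < c < d < e < f < g. The simplices of K, each written with vertices in increasing order, are:

  0-simplices (7): a, b, c, d, e, f, g
  1-simplices (11): ab, ac, ad, ae, af, bc, bg, cd, ce, ef, eg
  2-simplices (4): abc, acd, ace, aef

Hence C_0 ≅ Z^7, C_1 ≅ Z^11, C_2 ≅ Z^4.

∂_1: C_1 → C_0 is given by ∂[p,q] = [q] − [p]. For instance
  ∂ce = e − c.
As a 7×11 matrix over Z this has rank 6, with invariant factors (1,1,1,1,1,1).

The boundary map ∂_2: C_2 → C_1 acts by ∂[p,q,r] = [q,r] − [p,r] + [p,q]. For instance
  ∂abc = bc − ac + ab,
  ∂aef = ef − af + ae.
As a 11×4 matrix over Z this has rank 4, with invariant factors (1,1,1,1).

Computing H_k = (kernel of ∂_k) / (image of ∂_{k+1}):

  H_0: rank C_0 − rank ∂_1 = 7 − 6 = 1, and the invariant factors of ∂_1 are all 1, so H_0 = Z.
  H_1: rank ker ∂_1 − rank ∂_2 = (11 − 6) − 4 = 1, and the invariant factors of ∂_2 are all 1, so H_1 = Z.
  H_2: rank ker ∂_2 − rank ∂_3 = (4 − 4) − 0 = 0, and there is no ∂_3, so H_2 = 0.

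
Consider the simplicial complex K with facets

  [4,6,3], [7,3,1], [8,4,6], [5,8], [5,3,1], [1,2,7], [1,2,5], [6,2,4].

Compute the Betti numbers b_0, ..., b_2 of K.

b_0 = 1, b_1 = 2, b_2 = 0.

Order the vertices as 1 < 2 < 3 < 4 < 5 < 6 < 7 < 8. Listing each simplex with vertices in this order, K has dimension 2 with simplices:

  0-simplices (8): [1], [2], [3], [4], [5], [6], [7], [8]
  1-simplices (16): [1,2], [1,3], [1,5], [1,7], [2,4], [2,5], [2,6], [2,7], [3,4], [3,5], [3,6], [3,7], [4,6], [4,8], [5,8], [6,8]
  2-simplices (7): [1,2,5], [1,2,7], [1,3,5], [1,3,7], [2,4,6], [3,4,6], [4,6,8]

giving chain groups C_0 ≅ Z^8, C_1 ≅ Z^16, C_2 ≅ Z^7.

Boundary ∂_1: C_1 → C_0 sends each edge [p,q] (with p < q) to q − p.
The resulting 8×16 matrix has rank 7, and its Smith normal form has invariant factors (1,1,1,1,1,1,1).

Boundary ∂_2: C_2 → C_1 acts by ∂[p,q,r] = [q,r] − [p,r] + [p,q]. For instance
  ∂[1,2,5] = [2,5] − [1,5] + [1,2],
  ∂[3,4,6] = [4,6] − [3,6] + [3,4].
The resulting 16×7 matrix has rank 7, and its Smith normal form has invariant factors (1,1,1,1,1,1,1).

Now H_k = ker ∂_k / im ∂_{k+1}, so:

  H_0: rank C_0 − rank ∂_1 = 8 − 7 = 1, and the invariant factors of ∂_1 are all 1, so H_0 ≅ Z.
  H_1: rank ker ∂_1 − rank ∂_2 = (16 − 7) − 7 = 2, and the invariant factors of ∂_2 are all 1, so H_1 ≅ Z^2.
  H_2: rank ker ∂_2 − rank ∂_3 = (7 − 7) − 0 = 0, and there is no ∂_3, so H_2 ≅ 0.

Hence the Betti numbers are b_0 = 1, b_1 = 2, b_2 = 0.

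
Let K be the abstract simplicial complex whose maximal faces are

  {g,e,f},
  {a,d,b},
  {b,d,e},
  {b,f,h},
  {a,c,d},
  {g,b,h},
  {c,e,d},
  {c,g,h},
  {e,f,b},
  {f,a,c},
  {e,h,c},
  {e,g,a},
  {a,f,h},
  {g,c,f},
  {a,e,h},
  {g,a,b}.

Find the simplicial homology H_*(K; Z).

H_0 ≅ Z,  H_1 ≅ Z^2,  H_2 ≅ Z.

Fix the vertex order a < b < c < d < e < f < g < h and write every simplex with vertices in increasing order. Then dim K = 2 and the simplices of K are:

  0-simplices (8): a, b, c, d, e, f, g, h
  1-simplices (24): ab, ac, ad, ae, af, ag, ah, bd, be, bf, bg, bh, cd, ce, cf, cg, ch, de, ef, eg, eh, fg, fh, gh
  2-simplices (16): abd, abg, acd, acf, aeg, aeh, afh, bde, bef, bfh, bgh, cde, ceh, cfg, cgh, efg

giving chain groups C_0 ≅ Z^8, C_1 ≅ Z^24, C_2 ≅ Z^16.

Boundary ∂_1: C_1 → C_0 maps an edge to its endpoints' difference, ∂[p,q] = q − p. For instance
  ∂ef = f − e.
The resulting 8×24 matrix has rank 7, and its Smith normal form has invariant factors (1,1,1,1,1,1,1).

The boundary map ∂_2: C_2 → C_1 maps a triangle to the signed sum of its edges. For instance
  ∂bef = ef − bf + be,
  ∂acd = cd − ad + ac.
The resulting 24×16 matrix has rank 15, and its Smith normal form has invariant factors (1,1,1,1,1,1,1,1,1,1,1,1,1,1,1).

Reading off H_k = ker ∂_k / im ∂_{k+1}:

  H_0: rank C_0 − rank ∂_1 = 8 − 7 = 1, and the invariant factors of ∂_1 are all 1, so H_0 ≅ Z.
  H_1: rank ker ∂_1 − rank ∂_2 = (24 − 7) − 15 = 2, and the invariant factors of ∂_2 are all 1, so H_1 ≅ Z^2.
  H_2: rank ker ∂_2 − rank ∂_3 = (16 − 15) − 0 = 1, and there is no ∂_3, so H_2 ≅ Z.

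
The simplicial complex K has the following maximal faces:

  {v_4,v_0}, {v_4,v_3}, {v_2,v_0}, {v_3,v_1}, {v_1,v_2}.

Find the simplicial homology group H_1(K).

Order the vertices as v_0 < v_1 < v_2 < v_3 < v_4. Listing each simplex with vertices in this order, K has dimension 1 with simplices:

  0-simplices (5): [v_0], [v_1], [v_2], [v_3], [v_4]
  1-simplices (5): [v_0,v_2], [v_0,v_4], [v_1,v_2], [v_1,v_3], [v_3,v_4]

so the chain groups are C_0 ≅ Z^5, C_1 ≅ Z^5.

The boundary map ∂_1: C_1 → C_0 sends each edge [p,q] (with p < q) to q − p.
As a 5×5 matrix over Z this has rank 4, with invariant factors (1,1,1,1).

Now H_k = ker ∂_k / im ∂_{k+1}, so:

  H_1: rank ker ∂_1 − rank ∂_2 = (5 − 4) − 0 = 1, and there is no ∂_2, so H_1 ≅ Z.

H_1 = Z.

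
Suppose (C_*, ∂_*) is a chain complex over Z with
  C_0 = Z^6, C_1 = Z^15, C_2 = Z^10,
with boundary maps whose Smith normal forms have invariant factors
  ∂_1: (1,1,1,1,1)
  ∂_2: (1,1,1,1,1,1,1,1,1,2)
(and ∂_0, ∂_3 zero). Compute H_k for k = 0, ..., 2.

H_0 = Z,  H_1 = Z/2,  H_2 = 0.

H_0: b_0 = 6 − 0 − 5 = 1; torsion from ∂_1 factors > 1: none. So H_0 = Z.
H_1: b_1 = 15 − 5 − 10 = 0; torsion from ∂_2 factors > 1: [2]. So H_1 = Z/2.
H_2: b_2 = 10 − 10 − 0 = 0; torsion from ∂_3 factors > 1: none. So H_2 = 0.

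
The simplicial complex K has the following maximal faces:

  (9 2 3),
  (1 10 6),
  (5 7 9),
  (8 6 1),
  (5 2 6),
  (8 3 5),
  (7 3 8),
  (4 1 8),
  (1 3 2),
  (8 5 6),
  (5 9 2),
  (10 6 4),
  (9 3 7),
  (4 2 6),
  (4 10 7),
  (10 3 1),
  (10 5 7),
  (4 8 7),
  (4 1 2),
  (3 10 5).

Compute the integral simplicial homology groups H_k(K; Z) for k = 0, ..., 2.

We work with the vertex ordering 1 < 2 < 3 < 4 < 5 < 6 < 7 < 8 < 9 < 10. The simplices of K, each written with vertices in increasing order, are:

  0-simplices (10): [1], [2], [3], [4], [5], [6], [7], [8], [9], [10]
  1-simplices (30): (30 of them)
  2-simplices (20): (20 of them)

giving chain groups C_0 ≅ Z^10, C_1 ≅ Z^30, C_2 ≅ Z^20.

Boundary ∂_1: C_1 → C_0 maps an edge to its endpoints' difference, ∂[p,q] = q − p.
As a 10×30 matrix over Z this has rank 9, with invariant factors (1,1,1,1,1,1,1,1,1).

The boundary map ∂_2: C_2 → C_1 sends each 2-simplex [p,q,r] to [q,r] − [p,r] + [p,q]. For instance
  ∂[1,2,3] = [2,3] − [1,3] + [1,2],
  ∂[3,7,8] = [7,8] − [3,8] + [3,7].
This gives a 30×20 integer matrix of rank 20; reducing to Smith normal form yields diagonal entries (1,1,1,1,1,1,1,1,1,1,1,1,1,1,1,1,1,1,1,2).

Now H_k = ker ∂_k / im ∂_{k+1}, so:

  H_0: rank C_0 − rank ∂_1 = 10 − 9 = 1, and the invariant factors of ∂_1 are all 1, so H_0 ≅ Z.
  H_1: rank ker ∂_1 − rank ∂_2 = (30 − 9) − 20 = 1, and ∂_2 has invariant factor 2 > 1, so H_1 ≅ Z × Z/2.
  H_2: rank ker ∂_2 − rank ∂_3 = (20 − 20) − 0 = 0, and there is no ∂_3, so H_2 ≅ 0.

H_0 = Z,  H_1 = Z × Z/2,  H_2 = 0.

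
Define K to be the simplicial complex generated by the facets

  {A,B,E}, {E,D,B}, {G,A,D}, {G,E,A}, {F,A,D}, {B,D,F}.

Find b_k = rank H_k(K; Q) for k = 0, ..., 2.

Order the vertices as A < B < D < E < F < G. Listing each simplex with vertices in this order, K has dimension 2 with simplices:

  0-simplices (6): A, B, D, E, F, G
  1-simplices (12): AB, AD, AE, AF, AG, BD, BE, BF, DE, DF, DG, EG
  2-simplices (6): ABE, ADF, ADG, AEG, BDE, BDF

Hence C_0 ≅ Z^6, C_1 ≅ Z^12, C_2 ≅ Z^6.

Boundary ∂_1: C_1 → C_0 sends each edge [p,q] (with p < q) to q − p.
The 6×12 boundary matrix has rank 5 and Smith normal form diag(1,1,1,1,1).

The boundary map ∂_2: C_2 → C_1 maps a triangle to the signed sum of its edges. For instance
  ∂ADG = DG − AG + AD,
  ∂ABE = BE − AE + AB.
The resulting 12×6 matrix has rank 6, and its Smith normal form has invariant factors (1,1,1,1,1,1).

Computing H_k = (kernel of ∂_k) / (image of ∂_{k+1}):

  H_0: rank C_0 − rank ∂_1 = 6 − 5 = 1, and the invariant factors of ∂_1 are all 1, so H_0 ≅ Z.
  H_1: rank ker ∂_1 − rank ∂_2 = (12 − 5) − 6 = 1, and the invariant factors of ∂_2 are all 1, so H_1 ≅ Z.
  H_2: rank ker ∂_2 − rank ∂_3 = (6 − 6) − 0 = 0, and there is no ∂_3, so H_2 ≅ 0.

Hence the Betti numbers are b_0 = 1, b_1 = 1, b_2 = 0.

b_0 = 1, b_1 = 1, b_2 = 0.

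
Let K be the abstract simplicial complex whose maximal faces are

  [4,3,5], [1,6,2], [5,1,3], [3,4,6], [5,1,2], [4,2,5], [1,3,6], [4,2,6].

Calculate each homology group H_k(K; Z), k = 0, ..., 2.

Fix the vertex order 1 < 2 < 3 < 4 < 5 < 6 and write every simplex with vertices in increasing order. Then dim K = 2 and the simplices of K are:

  0-simplices (6): [1], [2], [3], [4], [5], [6]
  1-simplices (12): [1,2], [1,3], [1,5], [1,6], [2,4], [2,5], [2,6], [3,4], [3,5], [3,6], [4,5], [4,6]
  2-simplices (8): [1,2,5], [1,2,6], [1,3,5], [1,3,6], [2,4,5], [2,4,6], [3,4,5], [3,4,6]

so the chain groups are C_0 ≅ Z^6, C_1 ≅ Z^12, C_2 ≅ Z^8.

The boundary map ∂_1: C_1 → C_0 is given by ∂[p,q] = [q] − [p]. For instance
  ∂[4,6] = [6] − [4].
The resulting 6×12 matrix has rank 5, and its Smith normal form has invariant factors (1,1,1,1,1).

∂_2: C_2 → C_1 sends each 2-simplex [p,q,r] to [q,r] − [p,r] + [p,q]. For instance
  ∂[2,4,5] = [4,5] − [2,5] + [2,4],
  ∂[1,3,5] = [3,5] − [1,5] + [1,3].
The resulting 12×8 matrix has rank 7, and its Smith normal form has invariant factors (1,1,1,1,1,1,1).

Reading off H_k = ker ∂_k / im ∂_{k+1}:

  H_0: rank C_0 − rank ∂_1 = 6 − 5 = 1, and the invariant factors of ∂_1 are all 1, so H_0 ≅ Z.
  H_1: rank ker ∂_1 − rank ∂_2 = (12 − 5) − 7 = 0, and the invariant factors of ∂_2 are all 1, so H_1 ≅ 0.
  H_2: rank ker ∂_2 − rank ∂_3 = (8 − 7) − 0 = 1, and there is no ∂_3, so H_2 ≅ Z.

H_0 ≅ Z,  H_1 = 0,  H_2 ≅ Z.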